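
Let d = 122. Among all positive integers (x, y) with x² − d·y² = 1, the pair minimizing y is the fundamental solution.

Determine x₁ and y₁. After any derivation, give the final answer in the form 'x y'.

d=122: √d = [11; 22] (ℓ=1, odd), read p_1/q_1
i=0: a=11 ⇒ p=11, q=1
i=1: a=22 ⇒ p=243, q=22
fundamental: x₁=243, y₁=22  (since 59049 − 122·484 = 1)

243 22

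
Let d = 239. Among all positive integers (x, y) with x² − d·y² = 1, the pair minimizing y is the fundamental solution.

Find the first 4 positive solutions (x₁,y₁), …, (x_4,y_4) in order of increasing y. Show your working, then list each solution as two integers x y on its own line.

6195120 400729
76759023628799 4965128484960
951062724926484326640 61519133559490389671
11783895416893046404284364801 762236829394135240588726080

d=239: √d = [15; 2,5,1,2,4,15,4,2,1,5,2,30] (ℓ=12, even), read p_11/q_11
step 0: (15, 1)  from 15·(1,0) + (0,1)
step 1: (31, 2)  from 2·(15,1) + (1,0)
…
step 4: (572, 37)  from 2·(201,13) + (170,11)
step 5: (2489, 161)  from 4·(572,37) + (201,13)
step 6: (37907, 2452)  from 15·(2489,161) + (572,37)
…
step 8: (346141, 22390)  from 2·(154117,9969) + (37907,2452)
step 9: (500258, 32359)  from 1·(346141,22390) + (154117,9969)
step 10: (2847431, 184185)  from 5·(500258,32359) + (346141,22390)
step 11: (6195120, 400729)  from 2·(2847431,184185) + (500258,32359)
→ (6195120, 400729).  Check: 6195120²=38379511814400, 239·400729²=38379511814399, difference 1.
n=2: (6195120,400729)∘(6195120,400729) = (6195120·6195120+239·400729·400729, 6195120·400729+400729·6195120) = (76759023628799,4965128484960)
n=3: (76759023628799,4965128484960)∘(6195120,400729) = (6195120·76759023628799+239·400729·4965128484960, 6195120·4965128484960+400729·76759023628799) = (951062724926484326640,61519133559490389671)
n=4: (951062724926484326640,61519133559490389671)∘(6195120,400729) = (6195120·951062724926484326640+239·400729·61519133559490389671, 6195120·61519133559490389671+400729·951062724926484326640) = (11783895416893046404284364801,762236829394135240588726080)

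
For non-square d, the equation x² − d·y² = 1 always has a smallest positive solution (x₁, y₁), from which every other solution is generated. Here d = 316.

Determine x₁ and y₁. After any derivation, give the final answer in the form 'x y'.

√316 = [17; 1,3,2,8,2,3,1,34, …], period ℓ=8 (even) → k=7
step 0: (17, 1)  from 17·(1,0) + (0,1)
step 1: (18, 1)  from 1·(17,1) + (1,0)
…
step 6: (9937, 559)  from 3·(2862,161) + (1351,76)
step 7: (12799, 720)  from 1·(9937,559) + (2862,161)
fundamental: x₁=12799, y₁=720  (since 163814401 − 316·518400 = 1)

12799 720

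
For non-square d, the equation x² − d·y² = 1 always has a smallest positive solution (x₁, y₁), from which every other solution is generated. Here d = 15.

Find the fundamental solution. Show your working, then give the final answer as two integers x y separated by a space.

4 1

[3; 1,6] for √15; ℓ=2 ⇒ convergent index 1
step 0: (3, 1)  from 3·(1,0) + (0,1)
step 1: (4, 1)  from 1·(3,1) + (1,0)
(x₁, y₁) = (4, 1);  4² − 15·1² = 1 ✓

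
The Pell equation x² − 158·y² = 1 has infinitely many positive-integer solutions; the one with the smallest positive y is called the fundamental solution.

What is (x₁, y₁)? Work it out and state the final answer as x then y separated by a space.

7743 616

√158 → a₀=12, period (1,1,3,12,3,1,1,24); ℓ=8 even so k=7
k=0  a_k=12  p_k/q_k = 12/1
k=1  a_k=1  p_k/q_k = 13/1
k=2  a_k=1  p_k/q_k = 25/2
k=3  a_k=3  p_k/q_k = 88/7
…
k=5  a_k=3  p_k/q_k = 3331/265
k=6  a_k=1  p_k/q_k = 4412/351
k=7  a_k=1  p_k/q_k = 7743/616
→ (7743, 616).  Check: 7743²=59954049, 158·616²=59954048, difference 1.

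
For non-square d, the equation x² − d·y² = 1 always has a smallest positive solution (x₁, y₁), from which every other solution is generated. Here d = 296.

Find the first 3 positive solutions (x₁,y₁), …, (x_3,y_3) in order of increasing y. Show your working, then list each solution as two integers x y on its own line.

[17; 4,1,7,1,4,34] for √296; ℓ=6 ⇒ convergent index 5
i=0: a=17 ⇒ p=17, q=1
i=1: a=4 ⇒ p=69, q=4
i=2: a=1 ⇒ p=86, q=5
i=3: a=7 ⇒ p=671, q=39
i=4: a=1 ⇒ p=757, q=44
i=5: a=4 ⇒ p=3699, q=215
(x₁, y₁) = (3699, 215);  3699² − 296·215² = 1 ✓
(x_2, y_2) = (3699·3699 + 296·215·215, 3699·215 + 215·3699) = (27365201, 1590570)
(x_3, y_3) = (3699·27365201 + 296·215·1590570, 3699·1590570 + 215·27365201) = (202447753299, 11767036645)

3699 215
27365201 1590570
202447753299 11767036645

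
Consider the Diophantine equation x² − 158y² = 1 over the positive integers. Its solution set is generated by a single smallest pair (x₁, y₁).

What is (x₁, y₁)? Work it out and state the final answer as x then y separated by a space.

7743 616

√158 = [12; 1,1,3,12,3,1,1,24, …], period ℓ=8 (even) → k=7
step 0: (12, 1)  from 12·(1,0) + (0,1)
step 1: (13, 1)  from 1·(12,1) + (1,0)
step 2: (25, 2)  from 1·(13,1) + (12,1)
…
step 6: (4412, 351)  from 1·(3331,265) + (1081,86)
step 7: (7743, 616)  from 1·(4412,351) + (3331,265)
(x₁, y₁) = (7743, 616);  7743² − 158·616² = 1 ✓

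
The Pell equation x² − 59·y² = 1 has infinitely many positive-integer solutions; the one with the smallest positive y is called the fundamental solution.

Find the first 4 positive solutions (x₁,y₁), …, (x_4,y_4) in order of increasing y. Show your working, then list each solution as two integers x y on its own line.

√59 = [7; 1,2,7,2,1,14, …], period ℓ=6 (even) → k=5
i=0: a=7 ⇒ p=7, q=1
…
i=2: a=2 ⇒ p=23, q=3
…
i=4: a=2 ⇒ p=361, q=47
i=5: a=1 ⇒ p=530, q=69
fundamental: x₁=530, y₁=69  (since 280900 − 59·4761 = 1)
k=2:  x_2 = 530·530+59·69·69 = 561799,  y_2 = 530·69+69·530 = 73140
k=3:  x_3 = 530·561799+59·69·73140 = 595506410,  y_3 = 530·73140+69·561799 = 77528331
k=4:  x_4 = 530·595506410+59·69·77528331 = 631236232801,  y_4 = 530·77528331+69·595506410 = 82179957720

530 69
561799 73140
595506410 77528331
631236232801 82179957720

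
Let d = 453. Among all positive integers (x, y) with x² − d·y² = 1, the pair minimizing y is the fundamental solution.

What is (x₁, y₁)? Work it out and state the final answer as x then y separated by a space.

d=453: √d = [21; 3,1,1,10,14,10,1,1,3,42] (ℓ=10, even), read p_9/q_9
a_0=21:  p_0=21·1+0=21,  q_0=21·0+1=1
…
a_3=1:  p_3=1·85+64=149,  q_3=1·4+3=7
a_4=10:  p_4=10·149+85=1575,  q_4=10·7+4=74
a_5=14:  p_5=14·1575+149=22199,  q_5=14·74+7=1043
…
a_8=1:  p_8=1·245764+223565=469329,  q_8=1·11547+10504=22051
a_9=3:  p_9=3·469329+245764=1653751,  q_9=3·22051+11547=77700
→ (1653751, 77700).  Check: 1653751²=2734892370001, 453·77700²=2734892370000, difference 1.

1653751 77700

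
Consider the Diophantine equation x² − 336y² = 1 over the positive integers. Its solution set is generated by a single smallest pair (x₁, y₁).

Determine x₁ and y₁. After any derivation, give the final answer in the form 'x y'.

√336 = [18; 3,36, …], period ℓ=2 (even) → k=1
step 0: (18, 1)  from 18·(1,0) + (0,1)
step 1: (55, 3)  from 3·(18,1) + (1,0)
fundamental: x₁=55, y₁=3  (since 3025 − 336·9 = 1)

55 3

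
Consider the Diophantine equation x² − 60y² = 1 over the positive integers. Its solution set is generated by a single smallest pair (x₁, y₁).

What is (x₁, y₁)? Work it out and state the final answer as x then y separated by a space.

31 4

√60 → a₀=7, period (1,2,1,14); ℓ=4 even so k=3
i=0: a=7 ⇒ p=7, q=1
i=1: a=1 ⇒ p=8, q=1
i=2: a=2 ⇒ p=23, q=3
i=3: a=1 ⇒ p=31, q=4
→ (31, 4).  Check: 31²=961, 60·4²=960, difference 1.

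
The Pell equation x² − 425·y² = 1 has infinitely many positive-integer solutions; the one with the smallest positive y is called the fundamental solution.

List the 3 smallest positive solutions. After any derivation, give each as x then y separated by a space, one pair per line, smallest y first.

d=425: √d = [20; 1,1,1,1,1,1,40] (ℓ=7, odd), read p_13/q_13
a_0=20:  p_0=20·1+0=20,  q_0=20·0+1=1
…
a_3=1:  p_3=1·41+21=62,  q_3=1·2+1=3
a_4=1:  p_4=1·62+41=103,  q_4=1·3+2=5
a_5=1:  p_5=1·103+62=165,  q_5=1·5+3=8
…
a_7=40:  p_7=40·268+165=10885,  q_7=40·13+8=528
a_8=1:  p_8=1·10885+268=11153,  q_8=1·528+13=541
a_9=1:  p_9=1·11153+10885=22038,  q_9=1·541+528=1069
…
a_11=1:  p_11=1·33191+22038=55229,  q_11=1·1610+1069=2679
a_12=1:  p_12=1·55229+33191=88420,  q_12=1·2679+1610=4289
a_13=1:  p_13=1·88420+55229=143649,  q_13=1·4289+2679=6968
→ (143649, 6968).  Check: 143649²=20635035201, 425·6968²=20635035200, difference 1.
(x_2, y_2) = (143649·143649 + 425·6968·6968, 143649·6968 + 6968·143649) = (41270070401, 2001892464)
(x_3, y_3) = (143649·41270070401 + 425·6968·2001892464, 143649·2001892464 + 6968·41270070401) = (11856808685922849, 575139701115304)

143649 6968
41270070401 2001892464
11856808685922849 575139701115304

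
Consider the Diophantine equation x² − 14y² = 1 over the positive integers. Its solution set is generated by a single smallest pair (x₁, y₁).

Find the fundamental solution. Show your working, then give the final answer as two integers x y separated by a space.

√14 → a₀=3, period (1,2,1,6); ℓ=4 even so k=3
a_0=3:  p_0=3·1+0=3,  q_0=3·0+1=1
a_1=1:  p_1=1·3+1=4,  q_1=1·1+0=1
a_2=2:  p_2=2·4+3=11,  q_2=2·1+1=3
a_3=1:  p_3=1·11+4=15,  q_3=1·3+1=4
→ (15, 4).  Check: 15²=225, 14·4²=224, difference 1.

15 4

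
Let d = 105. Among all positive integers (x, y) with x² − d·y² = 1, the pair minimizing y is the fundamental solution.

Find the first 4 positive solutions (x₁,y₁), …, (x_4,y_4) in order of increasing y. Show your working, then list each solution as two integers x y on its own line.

√105 → a₀=10, period (4,20); ℓ=2 even so k=1
step 0: (10, 1)  from 10·(1,0) + (0,1)
step 1: (41, 4)  from 4·(10,1) + (1,0)
→ (41, 4).  Check: 41²=1681, 105·4²=1680, difference 1.
(x_2, y_2) = (41·41 + 105·4·4, 41·4 + 4·41) = (3361, 328)
(x_3, y_3) = (41·3361 + 105·4·328, 41·328 + 4·3361) = (275561, 26892)
(x_4, y_4) = (41·275561 + 105·4·26892, 41·26892 + 4·275561) = (22592641, 2204816)

41 4
3361 328
275561 26892
22592641 2204816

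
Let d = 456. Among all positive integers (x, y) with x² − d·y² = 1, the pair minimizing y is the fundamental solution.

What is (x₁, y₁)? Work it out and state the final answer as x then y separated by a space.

√456 → a₀=21, period (2,1,4,1,2,42); ℓ=6 even so k=5
step 0: (21, 1)  from 21·(1,0) + (0,1)
step 1: (43, 2)  from 2·(21,1) + (1,0)
…
step 4: (363, 17)  from 1·(299,14) + (64,3)
step 5: (1025, 48)  from 2·(363,17) + (299,14)
(x₁, y₁) = (1025, 48);  1025² − 456·48² = 1 ✓

1025 48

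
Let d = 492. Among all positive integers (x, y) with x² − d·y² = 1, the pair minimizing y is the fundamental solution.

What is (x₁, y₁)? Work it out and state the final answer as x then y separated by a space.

√492 → a₀=22, period (5,1,1,10,1,1,5,44); ℓ=8 even so k=7
i=0: a=22 ⇒ p=22, q=1
…
i=3: a=1 ⇒ p=244, q=11
i=4: a=10 ⇒ p=2573, q=116
…
i=6: a=1 ⇒ p=5390, q=243
i=7: a=5 ⇒ p=29767, q=1342
(x₁, y₁) = (29767, 1342);  29767² − 492·1342² = 1 ✓

29767 1342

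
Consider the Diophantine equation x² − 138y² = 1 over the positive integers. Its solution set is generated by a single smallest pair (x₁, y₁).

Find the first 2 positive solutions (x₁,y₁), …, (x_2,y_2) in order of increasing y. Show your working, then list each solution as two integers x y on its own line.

47 4
4417 376

d=138: √d = [11; 1,2,1,22] (ℓ=4, even), read p_3/q_3
step 0: (11, 1)  from 11·(1,0) + (0,1)
…
step 2: (35, 3)  from 2·(12,1) + (11,1)
step 3: (47, 4)  from 1·(35,3) + (12,1)
fundamental: x₁=47, y₁=4  (since 2209 − 138·16 = 1)
(47+4√138)^2 = 4417 + 376√138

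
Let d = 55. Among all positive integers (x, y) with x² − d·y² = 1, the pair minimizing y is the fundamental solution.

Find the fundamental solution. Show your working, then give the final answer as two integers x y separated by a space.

89 12

[7; 2,2,2,14] for √55; ℓ=4 ⇒ convergent index 3
i=0: a=7 ⇒ p=7, q=1
i=1: a=2 ⇒ p=15, q=2
i=2: a=2 ⇒ p=37, q=5
i=3: a=2 ⇒ p=89, q=12
(x₁, y₁) = (89, 12);  89² − 55·12² = 1 ✓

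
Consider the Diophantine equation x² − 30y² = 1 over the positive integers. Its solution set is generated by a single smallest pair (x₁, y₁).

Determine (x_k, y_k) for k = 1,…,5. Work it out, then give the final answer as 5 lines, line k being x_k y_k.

√30 → a₀=5, period (2,10); ℓ=2 even so k=1
step 0: (5, 1)  from 5·(1,0) + (0,1)
step 1: (11, 2)  from 2·(5,1) + (1,0)
→ (11, 2).  Check: 11²=121, 30·2²=120, difference 1.
k=2:  x_2 = 11·11+30·2·2 = 241,  y_2 = 11·2+2·11 = 44
k=3:  x_3 = 11·241+30·2·44 = 5291,  y_3 = 11·44+2·241 = 966
k=4:  x_4 = 11·5291+30·2·966 = 116161,  y_4 = 11·966+2·5291 = 21208
k=5:  x_5 = 11·116161+30·2·21208 = 2550251,  y_5 = 11·21208+2·116161 = 465610

11 2
241 44
5291 966
116161 21208
2550251 465610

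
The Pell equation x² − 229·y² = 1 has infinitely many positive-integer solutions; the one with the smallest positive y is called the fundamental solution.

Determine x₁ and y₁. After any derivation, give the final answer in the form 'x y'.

√229 → a₀=15, period (7,1,1,7,30); ℓ=5 odd so k=9
k=0  a_k=15  p_k/q_k = 15/1
k=1  a_k=7  p_k/q_k = 106/7
…
k=4  a_k=7  p_k/q_k = 1710/113
…
k=6  a_k=7  p_k/q_k = 362399/23948
k=7  a_k=1  p_k/q_k = 413926/27353
k=8  a_k=1  p_k/q_k = 776325/51301
k=9  a_k=7  p_k/q_k = 5848201/386460
fundamental: x₁=5848201, y₁=386460  (since 34201454936401 − 229·149351331600 = 1)

5848201 386460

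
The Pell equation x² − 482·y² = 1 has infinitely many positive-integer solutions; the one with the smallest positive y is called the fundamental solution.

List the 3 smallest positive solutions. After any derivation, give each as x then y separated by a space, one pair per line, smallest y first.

483 22
466577 21252
450712899 20529410

√482 = [21; 1,20,1,42, …], period ℓ=4 (even) → k=3
k=0  a_k=21  p_k/q_k = 21/1
…
k=2  a_k=20  p_k/q_k = 461/21
k=3  a_k=1  p_k/q_k = 483/22
→ (483, 22).  Check: 483²=233289, 482·22²=233288, difference 1.
k=2:  x_2 = 483·483+482·22·22 = 466577,  y_2 = 483·22+22·483 = 21252
k=3:  x_3 = 483·466577+482·22·21252 = 450712899,  y_3 = 483·21252+22·466577 = 20529410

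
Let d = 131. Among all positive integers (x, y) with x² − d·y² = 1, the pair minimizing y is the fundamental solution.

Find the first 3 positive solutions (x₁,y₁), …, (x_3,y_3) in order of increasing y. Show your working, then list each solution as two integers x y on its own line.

10610 927
225144199 19670940
4777559892170 417417345873

√131 → a₀=11, period (2,4,11,4,2,22); ℓ=6 even so k=5
step 0: (11, 1)  from 11·(1,0) + (0,1)
step 1: (23, 2)  from 2·(11,1) + (1,0)
step 2: (103, 9)  from 4·(23,2) + (11,1)
step 3: (1156, 101)  from 11·(103,9) + (23,2)
step 4: (4727, 413)  from 4·(1156,101) + (103,9)
step 5: (10610, 927)  from 2·(4727,413) + (1156,101)
(x₁, y₁) = (10610, 927);  10610² − 131·927² = 1 ✓
n=2: (10610,927)∘(10610,927) = (10610·10610+131·927·927, 10610·927+927·10610) = (225144199,19670940)
n=3: (225144199,19670940)∘(10610,927) = (10610·225144199+131·927·19670940, 10610·19670940+927·225144199) = (4777559892170,417417345873)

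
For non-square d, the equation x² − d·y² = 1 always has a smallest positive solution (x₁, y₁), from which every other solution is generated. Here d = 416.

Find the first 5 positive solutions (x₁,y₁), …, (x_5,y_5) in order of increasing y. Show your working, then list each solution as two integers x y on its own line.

5201 255
54100801 2652510
562756526801 27591408765
5853793337683201 287005831321020
60891157735824130001 2985434629809841275

d=416: √d = [20; 2,1,1,9,1,1,2,40] (ℓ=8, even), read p_7/q_7
a_0=20:  p_0=20·1+0=20,  q_0=20·0+1=1
a_1=2:  p_1=2·20+1=41,  q_1=2·1+0=2
…
a_3=1:  p_3=1·61+41=102,  q_3=1·3+2=5
…
a_5=1:  p_5=1·979+102=1081,  q_5=1·48+5=53
a_6=1:  p_6=1·1081+979=2060,  q_6=1·53+48=101
a_7=2:  p_7=2·2060+1081=5201,  q_7=2·101+53=255
fundamental: x₁=5201, y₁=255  (since 27050401 − 416·65025 = 1)
(5201+255√416)^2 = 54100801 + 2652510√416
(5201+255√416)^3 = 562756526801 + 27591408765√416
(5201+255√416)^4 = 5853793337683201 + 287005831321020√416
(5201+255√416)^5 = 60891157735824130001 + 2985434629809841275√416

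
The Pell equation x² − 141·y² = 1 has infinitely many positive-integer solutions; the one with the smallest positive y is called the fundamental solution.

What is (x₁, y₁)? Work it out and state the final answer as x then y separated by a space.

95 8

√141 = [11; 1,6,1,22, …], period ℓ=4 (even) → k=3
i=0: a=11 ⇒ p=11, q=1
…
i=2: a=6 ⇒ p=83, q=7
i=3: a=1 ⇒ p=95, q=8
→ (95, 8).  Check: 95²=9025, 141·8²=9024, difference 1.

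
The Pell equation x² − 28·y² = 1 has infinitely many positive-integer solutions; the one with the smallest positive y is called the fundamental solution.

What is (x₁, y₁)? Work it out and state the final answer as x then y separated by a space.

d=28: √d = [5; 3,2,3,10] (ℓ=4, even), read p_3/q_3
a_0=5:  p_0=5·1+0=5,  q_0=5·0+1=1
…
a_2=2:  p_2=2·16+5=37,  q_2=2·3+1=7
a_3=3:  p_3=3·37+16=127,  q_3=3·7+3=24
fundamental: x₁=127, y₁=24  (since 16129 − 28·576 = 1)

127 24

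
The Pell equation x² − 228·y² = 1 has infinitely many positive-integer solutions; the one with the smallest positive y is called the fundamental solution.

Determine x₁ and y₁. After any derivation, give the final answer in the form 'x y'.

151 10

√228 = [15; 10,30, …], period ℓ=2 (even) → k=1
step 0: (15, 1)  from 15·(1,0) + (0,1)
step 1: (151, 10)  from 10·(15,1) + (1,0)
fundamental: x₁=151, y₁=10  (since 22801 − 228·100 = 1)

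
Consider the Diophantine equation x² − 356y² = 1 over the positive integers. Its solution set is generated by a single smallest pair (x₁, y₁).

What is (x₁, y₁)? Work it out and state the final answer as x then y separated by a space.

500001 26500

[18; 1,6,1,1,2,…,6,1,36] for √356; ℓ=14 ⇒ convergent index 13
i=0: a=18 ⇒ p=18, q=1
i=1: a=1 ⇒ p=19, q=1
i=2: a=6 ⇒ p=132, q=7
…
i=4: a=1 ⇒ p=283, q=15
i=5: a=2 ⇒ p=717, q=38
i=6: a=1 ⇒ p=1000, q=53
…
i=9: a=2 ⇒ p=28151, q=1492
i=10: a=1 ⇒ p=37868, q=2007
i=11: a=1 ⇒ p=66019, q=3499
i=12: a=6 ⇒ p=433982, q=23001
i=13: a=1 ⇒ p=500001, q=26500
→ (500001, 26500).  Check: 500001²=250001000001, 356·26500²=250001000000, difference 1.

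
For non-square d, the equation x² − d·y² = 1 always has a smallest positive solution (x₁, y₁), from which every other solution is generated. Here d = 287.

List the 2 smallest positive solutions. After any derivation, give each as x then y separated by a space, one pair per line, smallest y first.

288 17
165887 9792

√287 = [16; 1,15,1,32, …], period ℓ=4 (even) → k=3
i=0: a=16 ⇒ p=16, q=1
…
i=2: a=15 ⇒ p=271, q=16
i=3: a=1 ⇒ p=288, q=17
→ (288, 17).  Check: 288²=82944, 287·17²=82943, difference 1.
n=2: (288,17)∘(288,17) = (288·288+287·17·17, 288·17+17·288) = (165887,9792)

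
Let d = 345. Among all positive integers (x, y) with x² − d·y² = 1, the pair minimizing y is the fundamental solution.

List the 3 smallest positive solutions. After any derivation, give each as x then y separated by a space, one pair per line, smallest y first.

√345 = [18; 1,1,2,1,6,1,2,1,1,36, …], period ℓ=10 (even) → k=9
k=0  a_k=18  p_k/q_k = 18/1
…
k=4  a_k=1  p_k/q_k = 130/7
k=5  a_k=6  p_k/q_k = 873/47
…
k=8  a_k=1  p_k/q_k = 3882/209
k=9  a_k=1  p_k/q_k = 6761/364
(x₁, y₁) = (6761, 364);  6761² − 345·364² = 1 ✓
k=2:  x_2 = 6761·6761+345·364·364 = 91422241,  y_2 = 6761·364+364·6761 = 4922008
k=3:  x_3 = 6761·91422241+345·364·4922008 = 1236211536041,  y_3 = 6761·4922008+364·91422241 = 66555391812

6761 364
91422241 4922008
1236211536041 66555391812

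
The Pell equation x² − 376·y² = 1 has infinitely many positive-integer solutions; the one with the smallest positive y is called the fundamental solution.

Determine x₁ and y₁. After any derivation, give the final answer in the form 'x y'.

√376 = [19; 2,1,1,3,1,…,1,2,38, …], period ℓ=16 (even) → k=15
a_0=19:  p_0=19·1+0=19,  q_0=19·0+1=1
a_1=2:  p_1=2·19+1=39,  q_1=2·1+0=2
a_2=1:  p_2=1·39+19=58,  q_2=1·2+1=3
…
a_4=3:  p_4=3·97+58=349,  q_4=3·5+3=18
a_5=1:  p_5=1·349+97=446,  q_5=1·18+5=23
…
a_7=2:  p_7=2·1241+446=2928,  q_7=2·64+23=151
a_8=4:  p_8=4·2928+1241=12953,  q_8=4·151+64=668
…
a_10=2:  p_10=2·28834+12953=70621,  q_10=2·1487+668=3642
a_11=1:  p_11=1·70621+28834=99455,  q_11=1·3642+1487=5129
a_12=3:  p_12=3·99455+70621=368986,  q_12=3·5129+3642=19029
a_13=1:  p_13=1·368986+99455=468441,  q_13=1·19029+5129=24158
a_14=1:  p_14=1·468441+368986=837427,  q_14=1·24158+19029=43187
a_15=2:  p_15=2·837427+468441=2143295,  q_15=2·43187+24158=110532
fundamental: x₁=2143295, y₁=110532  (since 4593713457025 − 376·12217323024 = 1)

2143295 110532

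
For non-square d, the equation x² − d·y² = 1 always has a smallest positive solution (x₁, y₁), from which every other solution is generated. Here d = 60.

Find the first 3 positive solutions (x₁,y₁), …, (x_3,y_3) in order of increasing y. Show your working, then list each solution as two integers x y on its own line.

31 4
1921 248
119071 15372

√60 = [7; 1,2,1,14, …], period ℓ=4 (even) → k=3
k=0  a_k=7  p_k/q_k = 7/1
k=1  a_k=1  p_k/q_k = 8/1
k=2  a_k=2  p_k/q_k = 23/3
k=3  a_k=1  p_k/q_k = 31/4
→ (31, 4).  Check: 31²=961, 60·4²=960, difference 1.
(31+4√60)^2 = 1921 + 248√60
(31+4√60)^3 = 119071 + 15372√60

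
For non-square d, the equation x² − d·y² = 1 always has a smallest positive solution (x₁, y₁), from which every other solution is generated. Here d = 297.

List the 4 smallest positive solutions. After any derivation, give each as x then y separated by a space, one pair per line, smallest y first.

√297 = [17; 4,3,1,1,2,1,1,3,4,34, …], period ℓ=10 (even) → k=9
i=0: a=17 ⇒ p=17, q=1
i=1: a=4 ⇒ p=69, q=4
i=2: a=3 ⇒ p=224, q=13
…
i=4: a=1 ⇒ p=517, q=30
i=5: a=2 ⇒ p=1327, q=77
…
i=7: a=1 ⇒ p=3171, q=184
i=8: a=3 ⇒ p=11357, q=659
i=9: a=4 ⇒ p=48599, q=2820
fundamental: x₁=48599, y₁=2820  (since 2361862801 − 297·7952400 = 1)
k=2:  x_2 = 48599·48599+297·2820·2820 = 4723725601,  y_2 = 48599·2820+2820·48599 = 274098360
k=3:  x_3 = 48599·4723725601+297·2820·274098360 = 459136680917399,  y_3 = 48599·274098360+2820·4723725601 = 26641812392460
k=4:  x_4 = 48599·459136680917399+297·2820·26641812392460 = 44627167107085622401,  y_4 = 48599·26641812392460+2820·459136680917399 = 2589530880648228720

48599 2820
4723725601 274098360
459136680917399 26641812392460
44627167107085622401 2589530880648228720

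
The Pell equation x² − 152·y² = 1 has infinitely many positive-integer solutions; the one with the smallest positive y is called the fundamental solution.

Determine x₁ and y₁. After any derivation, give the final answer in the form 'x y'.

d=152: √d = [12; 3,24] (ℓ=2, even), read p_1/q_1
k=0  a_k=12  p_k/q_k = 12/1
k=1  a_k=3  p_k/q_k = 37/3
(x₁, y₁) = (37, 3);  37² − 152·3² = 1 ✓

37 3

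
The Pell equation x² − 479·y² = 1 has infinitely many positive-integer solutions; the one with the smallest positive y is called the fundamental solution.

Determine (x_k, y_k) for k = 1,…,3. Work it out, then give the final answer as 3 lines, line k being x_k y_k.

d=479: √d = [21; 1,7,1,3,2,21,2,3,1,7,1,42] (ℓ=12, even), read p_11/q_11
a_0=21:  p_0=21·1+0=21,  q_0=21·0+1=1
a_1=1:  p_1=1·21+1=22,  q_1=1·1+0=1
a_2=7:  p_2=7·22+21=175,  q_2=7·1+1=8
a_3=1:  p_3=1·175+22=197,  q_3=1·8+1=9
a_4=3:  p_4=3·197+175=766,  q_4=3·9+8=35
a_5=2:  p_5=2·766+197=1729,  q_5=2·35+9=79
a_6=21:  p_6=21·1729+766=37075,  q_6=21·79+35=1694
a_7=2:  p_7=2·37075+1729=75879,  q_7=2·1694+79=3467
a_8=3:  p_8=3·75879+37075=264712,  q_8=3·3467+1694=12095
…
a_10=7:  p_10=7·340591+264712=2648849,  q_10=7·15562+12095=121029
a_11=1:  p_11=1·2648849+340591=2989440,  q_11=1·121029+15562=136591
→ (2989440, 136591).  Check: 2989440²=8936751513600, 479·136591²=8936751513599, difference 1.
n=2: (2989440,136591)∘(2989440,136591) = (2989440·2989440+479·136591·136591, 2989440·136591+136591·2989440) = (17873503027199,816661198080)
n=3: (17873503027199,816661198080)∘(2989440,136591) = (2989440·17873503027199+479·136591·816661198080, 2989440·816661198080+136591·17873503027199) = (106863529779256567680,4882719303976413809)

2989440 136591
17873503027199 816661198080
106863529779256567680 4882719303976413809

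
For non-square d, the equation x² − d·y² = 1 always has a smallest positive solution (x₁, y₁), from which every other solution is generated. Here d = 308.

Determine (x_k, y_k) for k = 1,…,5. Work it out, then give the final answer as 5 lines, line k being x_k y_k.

√308 → a₀=17, period (1,1,4,1,1,34); ℓ=6 even so k=5
step 0: (17, 1)  from 17·(1,0) + (0,1)
…
step 2: (35, 2)  from 1·(18,1) + (17,1)
…
step 4: (193, 11)  from 1·(158,9) + (35,2)
step 5: (351, 20)  from 1·(193,11) + (158,9)
fundamental: x₁=351, y₁=20  (since 123201 − 308·400 = 1)
n=2: (351,20)∘(351,20) = (351·351+308·20·20, 351·20+20·351) = (246401,14040)
n=3: (246401,14040)∘(351,20) = (351·246401+308·20·14040, 351·14040+20·246401) = (172973151,9856060)
n=4: (172973151,9856060)∘(351,20) = (351·172973151+308·20·9856060, 351·9856060+20·172973151) = (121426905601,6918940080)
n=5: (121426905601,6918940080)∘(351,20) = (351·121426905601+308·20·6918940080, 351·6918940080+20·121426905601) = (85241514758751,4857086080100)

351 20
246401 14040
172973151 9856060
121426905601 6918940080
85241514758751 4857086080100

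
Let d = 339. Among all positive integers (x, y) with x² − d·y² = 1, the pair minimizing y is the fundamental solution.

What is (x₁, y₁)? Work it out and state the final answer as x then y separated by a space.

97970 5321

√339 → a₀=18, period (2,2,2,1,17,1,2,2,2,36); ℓ=10 even so k=9
step 0: (18, 1)  from 18·(1,0) + (0,1)
…
step 4: (313, 17)  from 1·(221,12) + (92,5)
step 5: (5542, 301)  from 17·(313,17) + (221,12)
step 6: (5855, 318)  from 1·(5542,301) + (313,17)
…
step 8: (40359, 2192)  from 2·(17252,937) + (5855,318)
step 9: (97970, 5321)  from 2·(40359,2192) + (17252,937)
→ (97970, 5321).  Check: 97970²=9598120900, 339·5321²=9598120899, difference 1.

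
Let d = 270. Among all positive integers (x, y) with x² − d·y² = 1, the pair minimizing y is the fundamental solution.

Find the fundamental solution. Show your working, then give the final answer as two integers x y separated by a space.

5291 322

[16; 2,3,6,3,2,32] for √270; ℓ=6 ⇒ convergent index 5
step 0: (16, 1)  from 16·(1,0) + (0,1)
…
step 2: (115, 7)  from 3·(33,2) + (16,1)
step 3: (723, 44)  from 6·(115,7) + (33,2)
step 4: (2284, 139)  from 3·(723,44) + (115,7)
step 5: (5291, 322)  from 2·(2284,139) + (723,44)
(x₁, y₁) = (5291, 322);  5291² − 270·322² = 1 ✓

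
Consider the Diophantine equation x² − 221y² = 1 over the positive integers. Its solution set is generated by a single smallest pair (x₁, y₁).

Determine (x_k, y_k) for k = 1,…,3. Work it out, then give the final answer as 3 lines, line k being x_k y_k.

1665 112
5544449 372960
18463013505 1241956688

d=221: √d = [14; 1,6,2,6,1,28] (ℓ=6, even), read p_5/q_5
k=0  a_k=14  p_k/q_k = 14/1
k=1  a_k=1  p_k/q_k = 15/1
k=2  a_k=6  p_k/q_k = 104/7
k=3  a_k=2  p_k/q_k = 223/15
k=4  a_k=6  p_k/q_k = 1442/97
k=5  a_k=1  p_k/q_k = 1665/112
(x₁, y₁) = (1665, 112);  1665² − 221·112² = 1 ✓
n=2: (1665,112)∘(1665,112) = (1665·1665+221·112·112, 1665·112+112·1665) = (5544449,372960)
n=3: (5544449,372960)∘(1665,112) = (1665·5544449+221·112·372960, 1665·372960+112·5544449) = (18463013505,1241956688)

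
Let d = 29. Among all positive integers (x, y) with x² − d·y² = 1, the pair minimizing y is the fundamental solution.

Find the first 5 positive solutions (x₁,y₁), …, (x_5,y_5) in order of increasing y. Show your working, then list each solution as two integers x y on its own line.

√29 → a₀=5, period (2,1,1,2,10); ℓ=5 odd so k=9
i=0: a=5 ⇒ p=5, q=1
…
i=2: a=1 ⇒ p=16, q=3
i=3: a=1 ⇒ p=27, q=5
i=4: a=2 ⇒ p=70, q=13
i=5: a=10 ⇒ p=727, q=135
i=6: a=2 ⇒ p=1524, q=283
i=7: a=1 ⇒ p=2251, q=418
i=8: a=1 ⇒ p=3775, q=701
i=9: a=2 ⇒ p=9801, q=1820
fundamental: x₁=9801, y₁=1820  (since 96059601 − 29·3312400 = 1)
n=2: (9801,1820)∘(9801,1820) = (9801·9801+29·1820·1820, 9801·1820+1820·9801) = (192119201,35675640)
n=3: (192119201,35675640)∘(9801,1820) = (9801·192119201+29·1820·35675640, 9801·35675640+1820·192119201) = (3765920568201,699313893460)
n=4: (3765920568201,699313893460)∘(9801,1820) = (9801·3765920568201+29·1820·699313893460, 9801·699313893460+1820·3765920568201) = (73819574785756801,13707950903927280)
n=5: (73819574785756801,13707950903927280)∘(9801,1820) = (9801·73819574785756801+29·1820·13707950903927280, 9801·13707950903927280+1820·73819574785756801) = (1447011301184484245001,268703252919468649100)

9801 1820
192119201 35675640
3765920568201 699313893460
73819574785756801 13707950903927280
1447011301184484245001 268703252919468649100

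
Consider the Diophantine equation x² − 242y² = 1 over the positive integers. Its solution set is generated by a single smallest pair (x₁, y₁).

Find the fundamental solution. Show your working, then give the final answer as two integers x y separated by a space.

19601 1260

[15; 1,1,3,1,14,1,3,1,1,30] for √242; ℓ=10 ⇒ convergent index 9
step 0: (15, 1)  from 15·(1,0) + (0,1)
step 1: (16, 1)  from 1·(15,1) + (1,0)
step 2: (31, 2)  from 1·(16,1) + (15,1)
step 3: (109, 7)  from 3·(31,2) + (16,1)
step 4: (140, 9)  from 1·(109,7) + (31,2)
…
step 6: (2209, 142)  from 1·(2069,133) + (140,9)
…
step 8: (10905, 701)  from 1·(8696,559) + (2209,142)
step 9: (19601, 1260)  from 1·(10905,701) + (8696,559)
→ (19601, 1260).  Check: 19601²=384199201, 242·1260²=384199200, difference 1.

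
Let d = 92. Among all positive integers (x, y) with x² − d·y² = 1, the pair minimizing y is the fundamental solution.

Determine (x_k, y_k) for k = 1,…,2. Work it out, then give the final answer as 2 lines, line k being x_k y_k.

d=92: √d = [9; 1,1,2,4,2,1,1,18] (ℓ=8, even), read p_7/q_7
a_0=9:  p_0=9·1+0=9,  q_0=9·0+1=1
a_1=1:  p_1=1·9+1=10,  q_1=1·1+0=1
…
a_3=2:  p_3=2·19+10=48,  q_3=2·2+1=5
a_4=4:  p_4=4·48+19=211,  q_4=4·5+2=22
a_5=2:  p_5=2·211+48=470,  q_5=2·22+5=49
a_6=1:  p_6=1·470+211=681,  q_6=1·49+22=71
a_7=1:  p_7=1·681+470=1151,  q_7=1·71+49=120
(x₁, y₁) = (1151, 120);  1151² − 92·120² = 1 ✓
n=2: (1151,120)∘(1151,120) = (1151·1151+92·120·120, 1151·120+120·1151) = (2649601,276240)

1151 120
2649601 276240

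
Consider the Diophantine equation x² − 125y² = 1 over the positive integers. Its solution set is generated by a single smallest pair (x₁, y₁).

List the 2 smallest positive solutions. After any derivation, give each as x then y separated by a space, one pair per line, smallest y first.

930249 83204
1730726404001 154800875592

[11; 5,1,1,5,22] for √125; ℓ=5 ⇒ convergent index 9
k=0  a_k=11  p_k/q_k = 11/1
k=1  a_k=5  p_k/q_k = 56/5
k=2  a_k=1  p_k/q_k = 67/6
k=3  a_k=1  p_k/q_k = 123/11
k=4  a_k=5  p_k/q_k = 682/61
…
k=7  a_k=1  p_k/q_k = 91444/8179
k=8  a_k=1  p_k/q_k = 167761/15005
k=9  a_k=5  p_k/q_k = 930249/83204
fundamental: x₁=930249, y₁=83204  (since 865363202001 − 125·6922905616 = 1)
k=2:  x_2 = 930249·930249+125·83204·83204 = 1730726404001,  y_2 = 930249·83204+83204·930249 = 154800875592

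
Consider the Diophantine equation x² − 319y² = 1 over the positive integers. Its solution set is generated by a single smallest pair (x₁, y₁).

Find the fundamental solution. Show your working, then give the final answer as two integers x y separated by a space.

[17; 1,6,5,1,4,…,6,1,34] for √319; ℓ=14 ⇒ convergent index 13
step 0: (17, 1)  from 17·(1,0) + (0,1)
…
step 3: (643, 36)  from 5·(125,7) + (18,1)
step 4: (768, 43)  from 1·(643,36) + (125,7)
…
step 9: (250816, 14043)  from 4·(58797,3292) + (15628,875)
…
step 12: (11102899, 621643)  from 6·(1798881,100718) + (309613,17335)
step 13: (12901780, 722361)  from 1·(11102899,621643) + (1798881,100718)
→ (12901780, 722361).  Check: 12901780²=166455927168400, 319·722361²=166455927168399, difference 1.

12901780 722361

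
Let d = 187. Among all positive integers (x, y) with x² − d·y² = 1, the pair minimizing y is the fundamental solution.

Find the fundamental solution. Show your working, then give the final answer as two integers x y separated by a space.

1682 123

√187 → a₀=13, period (1,2,13,2,1,26); ℓ=6 even so k=5
a_0=13:  p_0=13·1+0=13,  q_0=13·0+1=1
a_1=1:  p_1=1·13+1=14,  q_1=1·1+0=1
a_2=2:  p_2=2·14+13=41,  q_2=2·1+1=3
a_3=13:  p_3=13·41+14=547,  q_3=13·3+1=40
a_4=2:  p_4=2·547+41=1135,  q_4=2·40+3=83
a_5=1:  p_5=1·1135+547=1682,  q_5=1·83+40=123
fundamental: x₁=1682, y₁=123  (since 2829124 − 187·15129 = 1)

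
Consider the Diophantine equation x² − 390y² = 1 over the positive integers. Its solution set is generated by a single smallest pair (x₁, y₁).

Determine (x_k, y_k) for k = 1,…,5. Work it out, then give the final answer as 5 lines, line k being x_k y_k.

79 4
12481 632
1971919 99852
311550721 15775984
49223041999 2492505620

[19; 1,2,1,38] for √390; ℓ=4 ⇒ convergent index 3
i=0: a=19 ⇒ p=19, q=1
i=1: a=1 ⇒ p=20, q=1
i=2: a=2 ⇒ p=59, q=3
i=3: a=1 ⇒ p=79, q=4
(x₁, y₁) = (79, 4);  79² − 390·4² = 1 ✓
(79+4√390)^2 = 12481 + 632√390
(79+4√390)^3 = 1971919 + 99852√390
(79+4√390)^4 = 311550721 + 15775984√390
(79+4√390)^5 = 49223041999 + 2492505620√390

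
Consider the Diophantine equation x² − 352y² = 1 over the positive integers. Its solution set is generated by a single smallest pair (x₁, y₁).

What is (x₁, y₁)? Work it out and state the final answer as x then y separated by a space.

77617 4137

d=352: √d = [18; 1,3,5,9,5,3,1,36] (ℓ=8, even), read p_7/q_7
i=0: a=18 ⇒ p=18, q=1
i=1: a=1 ⇒ p=19, q=1
…
i=6: a=3 ⇒ p=59118, q=3151
i=7: a=1 ⇒ p=77617, q=4137
(x₁, y₁) = (77617, 4137);  77617² − 352·4137² = 1 ✓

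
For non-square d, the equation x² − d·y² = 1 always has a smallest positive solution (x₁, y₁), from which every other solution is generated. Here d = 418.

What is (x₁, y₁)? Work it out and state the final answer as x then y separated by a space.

√418 → a₀=20, period (2,4,20,4,2,40); ℓ=6 even so k=5
i=0: a=20 ⇒ p=20, q=1
i=1: a=2 ⇒ p=41, q=2
…
i=3: a=20 ⇒ p=3721, q=182
i=4: a=4 ⇒ p=15068, q=737
i=5: a=2 ⇒ p=33857, q=1656
(x₁, y₁) = (33857, 1656);  33857² − 418·1656² = 1 ✓

33857 1656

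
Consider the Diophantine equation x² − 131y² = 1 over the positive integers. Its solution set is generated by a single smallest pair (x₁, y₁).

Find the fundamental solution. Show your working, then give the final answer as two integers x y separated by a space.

√131 = [11; 2,4,11,4,2,22, …], period ℓ=6 (even) → k=5
i=0: a=11 ⇒ p=11, q=1
…
i=4: a=4 ⇒ p=4727, q=413
i=5: a=2 ⇒ p=10610, q=927
→ (10610, 927).  Check: 10610²=112572100, 131·927²=112572099, difference 1.

10610 927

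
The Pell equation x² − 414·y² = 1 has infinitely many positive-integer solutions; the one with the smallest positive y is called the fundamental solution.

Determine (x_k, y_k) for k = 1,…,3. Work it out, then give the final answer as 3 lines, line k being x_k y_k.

24335 1196
1184384449 58209320
57643991108495 2833047603204

[20; 2,1,7,2,7,1,2,40] for √414; ℓ=8 ⇒ convergent index 7
a_0=20:  p_0=20·1+0=20,  q_0=20·0+1=1
a_1=2:  p_1=2·20+1=41,  q_1=2·1+0=2
…
a_3=7:  p_3=7·61+41=468,  q_3=7·3+2=23
a_4=2:  p_4=2·468+61=997,  q_4=2·23+3=49
a_5=7:  p_5=7·997+468=7447,  q_5=7·49+23=366
a_6=1:  p_6=1·7447+997=8444,  q_6=1·366+49=415
a_7=2:  p_7=2·8444+7447=24335,  q_7=2·415+366=1196
→ (24335, 1196).  Check: 24335²=592192225, 414·1196²=592192224, difference 1.
n=2: (24335,1196)∘(24335,1196) = (24335·24335+414·1196·1196, 24335·1196+1196·24335) = (1184384449,58209320)
n=3: (1184384449,58209320)∘(24335,1196) = (24335·1184384449+414·1196·58209320, 24335·58209320+1196·1184384449) = (57643991108495,2833047603204)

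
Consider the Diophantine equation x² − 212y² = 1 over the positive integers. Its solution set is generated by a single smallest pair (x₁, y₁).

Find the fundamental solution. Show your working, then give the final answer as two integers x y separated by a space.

66249 4550

d=212: √d = [14; 1,1,3,1,1,…,1,1,28] (ℓ=14, even), read p_13/q_13
step 0: (14, 1)  from 14·(1,0) + (0,1)
…
step 4: (131, 9)  from 1·(102,7) + (29,2)
…
step 7: (2417, 166)  from 6·(364,25) + (233,16)
…
step 9: (5198, 357)  from 1·(2781,191) + (2417,166)
step 10: (7979, 548)  from 1·(5198,357) + (2781,191)
step 11: (29135, 2001)  from 3·(7979,548) + (5198,357)
step 12: (37114, 2549)  from 1·(29135,2001) + (7979,548)
step 13: (66249, 4550)  from 1·(37114,2549) + (29135,2001)
fundamental: x₁=66249, y₁=4550  (since 4388930001 − 212·20702500 = 1)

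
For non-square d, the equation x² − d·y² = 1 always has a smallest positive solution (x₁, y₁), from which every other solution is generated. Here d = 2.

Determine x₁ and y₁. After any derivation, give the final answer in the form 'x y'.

3 2

[1; 2] for √2; ℓ=1 ⇒ convergent index 1
k=0  a_k=1  p_k/q_k = 1/1
k=1  a_k=2  p_k/q_k = 3/2
→ (3, 2).  Check: 3²=9, 2·2²=8, difference 1.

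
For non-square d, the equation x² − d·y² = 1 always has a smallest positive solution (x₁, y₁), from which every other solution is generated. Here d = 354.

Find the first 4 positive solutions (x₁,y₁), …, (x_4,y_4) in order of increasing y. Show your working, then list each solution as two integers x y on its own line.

√354 → a₀=18, period (1,4,2,2,18,2,2,4,1,36); ℓ=10 even so k=9
i=0: a=18 ⇒ p=18, q=1
i=1: a=1 ⇒ p=19, q=1
i=2: a=4 ⇒ p=94, q=5
i=3: a=2 ⇒ p=207, q=11
i=4: a=2 ⇒ p=508, q=27
…
i=7: a=2 ⇒ p=47771, q=2539
i=8: a=4 ⇒ p=210294, q=11177
i=9: a=1 ⇒ p=258065, q=13716
(x₁, y₁) = (258065, 13716);  258065² − 354·13716² = 1 ✓
(258065+13716√354)^2 = 133195088449 + 7079239080√354
(258065+13716√354)^3 = 68745981000924305 + 3653807666346684√354
(258065+13716√354)^4 = 35481863173873866451201 + 1885839750824434773840√354

258065 13716
133195088449 7079239080
68745981000924305 3653807666346684
35481863173873866451201 1885839750824434773840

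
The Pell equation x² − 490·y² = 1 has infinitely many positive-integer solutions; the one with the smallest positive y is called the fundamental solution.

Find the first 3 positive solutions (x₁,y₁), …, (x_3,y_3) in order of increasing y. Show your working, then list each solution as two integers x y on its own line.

1039681 46968
2161873163521 97663474416
4495316905044313921 203077717488555624

√490 → a₀=22, period (7,2,1,4,4,4,1,2,7,44); ℓ=10 even so k=9
k=0  a_k=22  p_k/q_k = 22/1
k=1  a_k=7  p_k/q_k = 155/7
k=2  a_k=2  p_k/q_k = 332/15
k=3  a_k=1  p_k/q_k = 487/22
k=4  a_k=4  p_k/q_k = 2280/103
k=5  a_k=4  p_k/q_k = 9607/434
k=6  a_k=4  p_k/q_k = 40708/1839
…
k=8  a_k=2  p_k/q_k = 141338/6385
k=9  a_k=7  p_k/q_k = 1039681/46968
fundamental: x₁=1039681, y₁=46968  (since 1080936581761 − 490·2205993024 = 1)
k=2:  x_2 = 1039681·1039681+490·46968·46968 = 2161873163521,  y_2 = 1039681·46968+46968·1039681 = 97663474416
k=3:  x_3 = 1039681·2161873163521+490·46968·97663474416 = 4495316905044313921,  y_3 = 1039681·97663474416+46968·2161873163521 = 203077717488555624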